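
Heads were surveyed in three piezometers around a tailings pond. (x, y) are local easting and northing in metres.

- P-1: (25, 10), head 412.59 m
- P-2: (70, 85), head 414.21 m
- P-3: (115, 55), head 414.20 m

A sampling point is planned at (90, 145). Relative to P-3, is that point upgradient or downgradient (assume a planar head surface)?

Differences from P-1: to P-2 (Δx, Δy, Δh) = (45, 75, +1.62); to P-3 = (90, 45, +1.61).
Solve a·Δx + b·Δy = Δh: det = 45·45 − 90·75 = -4725.
∂h/∂x = [(+1.62)·45 − (+1.61)·75] / -4725 = +0.01013
∂h/∂y = [45·(+1.61) − 90·(+1.62)] / -4725 = +0.01552
Head at (90, 145) = 412.59 + (+0.01013)·(65) + (+0.01552)·(135) = 415.34 m.
That is higher than the 414.20 m at P-3, so the point is upgradient.

upgradient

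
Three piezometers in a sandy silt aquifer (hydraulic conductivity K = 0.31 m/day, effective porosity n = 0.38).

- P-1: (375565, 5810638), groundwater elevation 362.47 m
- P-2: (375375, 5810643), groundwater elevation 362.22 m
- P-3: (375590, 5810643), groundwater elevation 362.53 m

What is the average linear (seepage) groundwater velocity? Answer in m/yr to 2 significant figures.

1.5 m/yr

With h = a·x + b·y + c and P-1 as origin, the differences give:
  (-190)·a + 5·b = -0.25
  25·a + 5·b = +0.06
Eliminate b (×5 and ×5, subtract): -1075·a = -1.550 → a = ∂h/∂x = +0.001442
Back-substitute: b = ∂h/∂y = +0.004791.
|∇h| = √(0.001442² + 0.004791²) = 0.005003
Seepage velocity v = K·i/n = 0.31 × 0.005003 / 0.38 = 0.004081 m/day = 1.491 m/yr.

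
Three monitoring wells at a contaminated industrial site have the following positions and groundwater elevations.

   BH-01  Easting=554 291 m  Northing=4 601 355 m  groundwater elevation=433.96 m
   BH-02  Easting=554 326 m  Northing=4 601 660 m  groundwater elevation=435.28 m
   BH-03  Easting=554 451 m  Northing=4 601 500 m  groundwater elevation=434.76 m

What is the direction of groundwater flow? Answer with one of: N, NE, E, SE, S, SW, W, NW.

S

With h = a·x + b·y + c and BH-01 as origin, the differences give:
  35·a + 305·b = +1.32
  160·a + 145·b = +0.80
Eliminate b (×145 and ×305, subtract): -43725·a = -52.600 → a = ∂h/∂x = +0.001203
Back-substitute: b = ∂h/∂y = +0.004190.
Flow = −∇h = (-0.001203 east, -0.004190 north), which points south.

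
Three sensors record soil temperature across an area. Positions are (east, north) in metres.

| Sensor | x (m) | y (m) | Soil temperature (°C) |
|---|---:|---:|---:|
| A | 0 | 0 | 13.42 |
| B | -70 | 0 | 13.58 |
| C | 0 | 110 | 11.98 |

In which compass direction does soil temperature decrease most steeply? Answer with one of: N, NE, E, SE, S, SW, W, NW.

∂T/∂x = (13.58 − 13.42) / (-70 − 0) = -0.002286
∂T/∂y = (11.98 − 13.42) / (110 − 0) = -0.01309
Steepest decrease is along −∇f = (+0.002286 E, +0.01309 N) → north.

N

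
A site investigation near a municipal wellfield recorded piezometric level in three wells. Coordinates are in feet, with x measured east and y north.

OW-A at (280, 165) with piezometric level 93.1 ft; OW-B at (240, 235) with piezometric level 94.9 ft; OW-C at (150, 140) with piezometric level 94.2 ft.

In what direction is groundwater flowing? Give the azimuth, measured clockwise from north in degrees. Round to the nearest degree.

147°

With h = a·x + b·y + c and OW-A as origin, the differences give:
  (-40)·a + 70·b = +1.8
  (-130)·a + (-25)·b = +1.1
Eliminate b (×(-25) and ×70, subtract): 10100·a = -122.00 → a = ∂h/∂x = -0.01208
Back-substitute: b = ∂h/∂y = +0.01881.
Flow direction (−∇h) has components (+0.01208 E, -0.01881 N).
Azimuth = atan2(E, N) = atan2(+0.01208, -0.01881) = 147.3° ≈ 147°.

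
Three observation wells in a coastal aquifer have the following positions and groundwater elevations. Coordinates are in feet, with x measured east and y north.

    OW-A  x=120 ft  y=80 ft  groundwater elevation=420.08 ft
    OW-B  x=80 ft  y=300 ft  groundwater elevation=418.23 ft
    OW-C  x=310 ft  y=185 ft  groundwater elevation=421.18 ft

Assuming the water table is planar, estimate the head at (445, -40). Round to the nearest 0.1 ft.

Differences from OW-A: to OW-B (Δx, Δy, Δh) = (-40, 220, -1.85); to OW-C = (190, 105, +1.10).
Solve a·Δx + b·Δy = Δh: det = (-40)·105 − 190·220 = -46000.
∂h/∂x = [(-1.85)·105 − (+1.10)·220] / -46000 = +0.009484
∂h/∂y = [(-40)·(+1.10) − 190·(-1.85)] / -46000 = -0.006685
h(445, -40) = 420.08 + (+0.009484)·(325) + (-0.006685)·(-120) = 420.08 +3.082 +0.802 = 423.964 ft.

424.0 ft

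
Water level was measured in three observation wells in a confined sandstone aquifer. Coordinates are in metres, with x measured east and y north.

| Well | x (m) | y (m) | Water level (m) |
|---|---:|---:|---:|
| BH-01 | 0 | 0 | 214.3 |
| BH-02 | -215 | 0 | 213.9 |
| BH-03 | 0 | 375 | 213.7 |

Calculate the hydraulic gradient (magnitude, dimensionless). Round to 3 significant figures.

0.00245

∂h/∂x = (213.9 − 214.3) / (-215 − 0) = +0.001860
∂h/∂y = (213.7 − 214.3) / (375 − 0) = -0.001600
|∇h| = √(0.001860² + -0.001600²) = 0.002453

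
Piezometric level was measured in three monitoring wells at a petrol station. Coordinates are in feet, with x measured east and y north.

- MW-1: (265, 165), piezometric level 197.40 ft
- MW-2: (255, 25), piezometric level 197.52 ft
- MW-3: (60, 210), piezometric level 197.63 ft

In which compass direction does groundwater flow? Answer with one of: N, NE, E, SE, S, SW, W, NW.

NE

Differences from MW-1: to MW-2 (Δx, Δy, Δh) = (-10, -140, +0.12); to MW-3 = (-205, 45, +0.23).
Determinant of the coordinate differences = (-10)·45 − (-205)·(-140) = -29150.
∂h/∂x = [(+0.12)·45 − (+0.23)·(-140)] / -29150 = -0.001290
∂h/∂y = [(-10)·(+0.23) − (-205)·(+0.12)] / -29150 = -0.0007650
Flow = −∇h = (+0.001290 east, +0.0007650 north), which points northeast.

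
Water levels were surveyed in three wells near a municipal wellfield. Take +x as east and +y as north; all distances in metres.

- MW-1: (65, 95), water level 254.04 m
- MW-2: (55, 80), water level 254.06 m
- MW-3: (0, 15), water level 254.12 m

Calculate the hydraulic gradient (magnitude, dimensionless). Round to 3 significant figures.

Differences from MW-1: to MW-2 (Δx, Δy, Δh) = (-10, -15, +0.02); to MW-3 = (-65, -80, +0.08).
Solve a·Δx + b·Δy = Δh: det = (-10)·(-80) − (-65)·(-15) = -175.
∂h/∂x = [(+0.02)·(-80) − (+0.08)·(-15)] / -175 = +0.002286
∂h/∂y = [(-10)·(+0.08) − (-65)·(+0.02)] / -175 = -0.002857
|∇h| = √(0.002286² + -0.002857²) = 0.003659

0.00366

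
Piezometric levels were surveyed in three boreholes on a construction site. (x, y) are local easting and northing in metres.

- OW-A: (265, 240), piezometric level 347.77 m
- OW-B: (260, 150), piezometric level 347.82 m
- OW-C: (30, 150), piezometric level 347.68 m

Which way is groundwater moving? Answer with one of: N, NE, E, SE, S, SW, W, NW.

Differences from OW-A: to OW-B (Δx, Δy, Δh) = (-5, -90, +0.05); to OW-C = (-235, -90, -0.09).
Solve a·Δx + b·Δy = Δh: det = (-5)·(-90) − (-235)·(-90) = -20700.
∂h/∂x = [(+0.05)·(-90) − (-0.09)·(-90)] / -20700 = +0.0006087
∂h/∂y = [(-5)·(-0.09) − (-235)·(+0.05)] / -20700 = -0.0005894
Flow = −∇h = (-0.0006087 east, +0.0005894 north), which points northwest.

NW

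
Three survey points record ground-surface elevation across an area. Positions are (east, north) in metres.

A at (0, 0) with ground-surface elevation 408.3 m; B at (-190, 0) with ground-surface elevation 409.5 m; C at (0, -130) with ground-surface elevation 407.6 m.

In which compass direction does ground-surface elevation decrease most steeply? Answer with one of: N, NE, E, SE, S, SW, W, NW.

SE

∂z/∂x = (409.5 − 408.3) / (-190 − 0) = -0.006316
∂z/∂y = (407.6 − 408.3) / (-130 − 0) = +0.005385
Steepest decrease is along −∇f = (+0.006316 E, -0.005385 N) → southeast.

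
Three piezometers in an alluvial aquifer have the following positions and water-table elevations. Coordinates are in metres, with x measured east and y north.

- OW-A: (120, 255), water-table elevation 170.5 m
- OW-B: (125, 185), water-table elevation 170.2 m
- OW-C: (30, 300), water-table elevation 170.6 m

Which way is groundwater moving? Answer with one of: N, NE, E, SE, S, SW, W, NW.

S

With h = a·x + b·y + c and OW-A as origin, the differences give:
  5·a + (-70)·b = -0.3
  (-90)·a + 45·b = +0.1
Eliminate b (×45 and ×(-70), subtract): -6075·a = -6.50 → a = ∂h/∂x = +0.001070
Back-substitute: b = ∂h/∂y = +0.004362.
Flow = −∇h = (-0.001070 east, -0.004362 north), which points south.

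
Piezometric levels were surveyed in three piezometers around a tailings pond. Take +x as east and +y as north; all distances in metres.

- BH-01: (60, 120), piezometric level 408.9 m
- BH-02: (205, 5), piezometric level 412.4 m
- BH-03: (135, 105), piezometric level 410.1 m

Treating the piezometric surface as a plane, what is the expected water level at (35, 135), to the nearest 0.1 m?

408.4 m

With h = a·x + b·y + c and BH-01 as origin, the differences give:
  145·a + (-115)·b = +3.5
  75·a + (-15)·b = +1.2
Eliminate b (×(-15) and ×(-115), subtract): 6450·a = 85.50 → a = ∂h/∂x = +0.01326
Back-substitute: b = ∂h/∂y = -0.01372.
h(35, 135) = 408.9 + (+0.01326)·(-25) + (-0.01372)·(15) = 408.9 -0.331 -0.206 = 408.363 m.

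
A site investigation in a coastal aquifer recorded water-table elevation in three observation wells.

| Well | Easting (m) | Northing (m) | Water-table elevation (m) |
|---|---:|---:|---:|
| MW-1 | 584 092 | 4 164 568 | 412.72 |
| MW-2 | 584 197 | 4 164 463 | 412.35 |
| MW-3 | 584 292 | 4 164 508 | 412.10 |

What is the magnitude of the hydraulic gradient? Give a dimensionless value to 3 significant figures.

Taking MW-1 as reference: MW-2−MW-1 = (105, -105, -0.37); MW-3−MW-1 = (200, -60, -0.62).
Determinant of the coordinate differences = 105·(-60) − 200·(-105) = 14700.
∂h/∂x = [(-0.37)·(-60) − (-0.62)·(-105)] / 14700 = -0.002918
∂h/∂y = [105·(-0.62) − 200·(-0.37)] / 14700 = +0.0006054
|∇h| = √(-0.002918² + 0.0006054²) = 0.00298

0.00298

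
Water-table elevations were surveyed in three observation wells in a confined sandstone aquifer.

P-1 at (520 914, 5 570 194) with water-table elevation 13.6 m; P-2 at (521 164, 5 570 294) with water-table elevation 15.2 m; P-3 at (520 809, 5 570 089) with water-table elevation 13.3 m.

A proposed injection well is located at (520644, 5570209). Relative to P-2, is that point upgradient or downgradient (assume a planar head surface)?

downgradient

With h = a·x + b·y + c and P-1 as origin, the differences give:
  250·a + 100·b = +1.6
  (-105)·a + (-105)·b = -0.3
Eliminate b (×(-105) and ×100, subtract): -15750·a = -138.00 → a = ∂h/∂x = +0.008762
Back-substitute: b = ∂h/∂y = -0.005905.
Head at (520644, 5570209) = 13.6 + (+0.008762)·(-270) + (-0.005905)·(15) = 11.15 m.
That is lower than the 15.2 m at P-2, so the point is downgradient.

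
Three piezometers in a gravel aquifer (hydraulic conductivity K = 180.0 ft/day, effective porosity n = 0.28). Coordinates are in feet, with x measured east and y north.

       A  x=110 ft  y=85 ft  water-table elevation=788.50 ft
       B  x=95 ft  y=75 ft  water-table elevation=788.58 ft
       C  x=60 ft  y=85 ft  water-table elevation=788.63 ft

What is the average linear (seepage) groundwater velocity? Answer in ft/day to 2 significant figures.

3.1 ft/day

Taking A as reference: B−A = (-15, -10, +0.08); C−A = (-50, 0, +0.13).
Determinant of the coordinate differences = (-15)·0 − (-50)·(-10) = -500.
∂h/∂x = [(+0.08)·0 − (+0.13)·(-10)] / -500 = -0.002600
∂h/∂y = [(-15)·(+0.13) − (-50)·(+0.08)] / -500 = -0.004100
|∇h| = √(-0.002600² + -0.004100²) = 0.004855
Seepage velocity v = K·i/n = 180.0 × 0.004855 / 0.28 = 3.121 ft/day.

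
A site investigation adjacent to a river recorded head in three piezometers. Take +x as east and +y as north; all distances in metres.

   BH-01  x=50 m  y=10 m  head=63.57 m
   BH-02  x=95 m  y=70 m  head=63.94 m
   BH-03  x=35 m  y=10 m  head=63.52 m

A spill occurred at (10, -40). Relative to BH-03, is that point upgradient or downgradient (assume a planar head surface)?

With h = a·x + b·y + c and BH-01 as origin, the differences give:
  45·a + 60·b = +0.37
  (-15)·a + 0·b = -0.05
Eliminate b (×0 and ×60, subtract): 900·a = 3.000 → a = ∂h/∂x = +0.003333
Back-substitute: b = ∂h/∂y = +0.003667.
Head at (10, -40) = 63.57 + (+0.003333)·(-40) + (+0.003667)·(-50) = 63.25 m.
That is lower than the 63.52 m at BH-03, so the point is downgradient.

downgradient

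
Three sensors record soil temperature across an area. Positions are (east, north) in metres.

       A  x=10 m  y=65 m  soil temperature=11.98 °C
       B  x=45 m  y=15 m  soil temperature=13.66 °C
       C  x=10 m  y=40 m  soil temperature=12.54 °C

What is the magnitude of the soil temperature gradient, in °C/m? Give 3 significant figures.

0.0275 °C/m

Differences from A: to B (Δx, Δy, Δh) = (35, -50, +1.68); to C = (0, -25, +0.56).
Determinant of the coordinate differences = 35·(-25) − 0·(-50) = -875.
∂T/∂x = [(+1.68)·(-25) − (+0.56)·(-50)] / -875 = +0.01600
∂T/∂y = [35·(+0.56) − 0·(+1.68)] / -875 = -0.02240
|∇f| = √(0.01600² + -0.02240²) = 0.02753 °C/m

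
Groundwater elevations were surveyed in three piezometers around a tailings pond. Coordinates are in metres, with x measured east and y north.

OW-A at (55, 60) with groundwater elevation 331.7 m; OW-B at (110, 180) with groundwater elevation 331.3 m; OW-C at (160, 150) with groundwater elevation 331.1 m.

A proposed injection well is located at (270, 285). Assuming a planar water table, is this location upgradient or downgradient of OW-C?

downgradient

With h = a·x + b·y + c and OW-A as origin, the differences give:
  55·a + 120·b = -0.4
  105·a + 90·b = -0.6
Eliminate b (×90 and ×120, subtract): -7650·a = 36.00 → a = ∂h/∂x = -0.004706
Back-substitute: b = ∂h/∂y = -0.001176.
Head at (270, 285) = 331.7 + (-0.004706)·(215) + (-0.001176)·(225) = 330.42 m.
That is lower than the 331.1 m at OW-C, so the point is downgradient.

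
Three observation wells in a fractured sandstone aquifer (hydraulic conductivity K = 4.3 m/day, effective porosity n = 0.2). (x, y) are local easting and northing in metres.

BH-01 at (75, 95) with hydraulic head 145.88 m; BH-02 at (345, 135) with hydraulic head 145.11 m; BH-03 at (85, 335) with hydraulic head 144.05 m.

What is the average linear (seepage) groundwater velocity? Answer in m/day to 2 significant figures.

0.17 m/day

Taking BH-01 as reference: BH-02−BH-01 = (270, 40, -0.77); BH-03−BH-01 = (10, 240, -1.83).
Solve a·Δx + b·Δy = Δh: det = 270·240 − 10·40 = 64400.
∂h/∂x = [(-0.77)·240 − (-1.83)·40] / 64400 = -0.001733
∂h/∂y = [270·(-1.83) − 10·(-0.77)] / 64400 = -0.007553
|∇h| = √(-0.001733² + -0.007553²) = 0.007749
Seepage velocity v = K·i/n = 4.3 × 0.007749 / 0.2 = 0.1666 m/day.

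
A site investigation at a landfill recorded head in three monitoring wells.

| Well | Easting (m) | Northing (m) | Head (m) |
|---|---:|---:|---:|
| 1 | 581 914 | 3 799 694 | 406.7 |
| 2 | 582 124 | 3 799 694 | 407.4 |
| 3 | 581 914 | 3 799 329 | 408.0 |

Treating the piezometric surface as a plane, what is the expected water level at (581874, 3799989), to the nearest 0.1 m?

405.5 m

∂h/∂x = (407.4 − 406.7) / (582124 − 581914) = +0.003333
∂h/∂y = (408.0 − 406.7) / (3799329 − 3799694) = -0.003562
h(581874, 3799989) = 406.7 + (+0.003333)·(-40) + (-0.003562)·(295) = 406.7 -0.133 -1.051 = 405.516 m.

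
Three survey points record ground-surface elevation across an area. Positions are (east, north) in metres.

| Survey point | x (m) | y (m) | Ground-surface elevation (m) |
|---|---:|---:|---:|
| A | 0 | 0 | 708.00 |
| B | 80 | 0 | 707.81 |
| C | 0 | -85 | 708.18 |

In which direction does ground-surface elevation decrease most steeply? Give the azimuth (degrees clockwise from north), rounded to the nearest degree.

∂z/∂x = (707.81 − 708.00) / (80 − 0) = -0.002375
∂z/∂y = (708.18 − 708.00) / (-85 − 0) = -0.002118
Steepest decrease is along −∇f: components (+0.002375 E, +0.002118 N).
Azimuth = atan2(+0.002375, +0.002118) = 48.3° ≈ 048°.

048°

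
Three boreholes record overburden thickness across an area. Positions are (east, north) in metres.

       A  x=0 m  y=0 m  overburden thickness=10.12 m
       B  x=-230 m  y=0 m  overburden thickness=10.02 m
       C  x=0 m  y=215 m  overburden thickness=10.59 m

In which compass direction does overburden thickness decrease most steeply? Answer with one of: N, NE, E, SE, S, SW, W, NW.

∂d/∂x = (10.02 − 10.12) / (-230 − 0) = +0.0004348
∂d/∂y = (10.59 − 10.12) / (215 − 0) = +0.002186
Steepest decrease is along −∇f = (-0.0004348 E, -0.002186 N) → south.

S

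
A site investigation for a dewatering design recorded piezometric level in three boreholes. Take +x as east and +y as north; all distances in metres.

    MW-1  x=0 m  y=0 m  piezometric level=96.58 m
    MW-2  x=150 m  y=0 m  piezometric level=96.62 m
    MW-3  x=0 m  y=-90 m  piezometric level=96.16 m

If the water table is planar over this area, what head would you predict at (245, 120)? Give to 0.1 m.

∂h/∂x = (96.62 − 96.58) / (150 − 0) = +0.0002667
∂h/∂y = (96.16 − 96.58) / (-90 − 0) = +0.004667
h(245, 120) = 96.58 + (+0.0002667)·(245) + (+0.004667)·(120) = 96.58 +0.065 +0.560 = 97.205 m.

97.2 m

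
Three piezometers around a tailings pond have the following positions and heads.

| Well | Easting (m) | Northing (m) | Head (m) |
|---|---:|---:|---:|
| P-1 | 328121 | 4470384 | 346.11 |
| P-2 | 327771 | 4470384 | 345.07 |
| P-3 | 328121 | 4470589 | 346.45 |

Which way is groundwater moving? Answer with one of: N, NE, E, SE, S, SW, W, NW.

SW

∂h/∂x = (345.07 − 346.11) / (327771 − 328121) = +0.002971
∂h/∂y = (346.45 − 346.11) / (4470589 − 4470384) = +0.001659
Flow = −∇h = (-0.002971 east, -0.001659 north), which points southwest.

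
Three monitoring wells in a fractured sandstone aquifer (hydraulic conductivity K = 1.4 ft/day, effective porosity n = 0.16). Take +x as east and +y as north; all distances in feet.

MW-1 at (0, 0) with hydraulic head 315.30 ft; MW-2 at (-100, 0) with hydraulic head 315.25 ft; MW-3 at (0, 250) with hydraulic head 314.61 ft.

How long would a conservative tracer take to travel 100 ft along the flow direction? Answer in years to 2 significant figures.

∂h/∂x = (315.25 − 315.30) / (-100 − 0) = +0.0005000
∂h/∂y = (314.61 − 315.30) / (250 − 0) = -0.002760
|∇h| = √(0.0005000² + -0.002760²) = 0.002805
Seepage velocity v = K·i/n = 1.4 × 0.002805 / 0.16 = 0.02454 ft/day.
t = 100 / 0.02454 = 4075 days = 11.2 years.

11 years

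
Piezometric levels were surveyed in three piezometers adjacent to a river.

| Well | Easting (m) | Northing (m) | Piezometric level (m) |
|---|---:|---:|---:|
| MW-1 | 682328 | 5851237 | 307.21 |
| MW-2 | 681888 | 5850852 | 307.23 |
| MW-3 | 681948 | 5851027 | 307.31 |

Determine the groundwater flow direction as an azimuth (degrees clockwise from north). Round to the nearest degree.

Differences from MW-1: to MW-2 (Δx, Δy, Δh) = (-440, -385, +0.02); to MW-3 = (-380, -210, +0.10).
Determinant of the coordinate differences = (-440)·(-210) − (-380)·(-385) = -53900.
∂h/∂x = [(+0.02)·(-210) − (+0.10)·(-385)] / -53900 = -0.0006364
∂h/∂y = [(-440)·(+0.10) − (-380)·(+0.02)] / -53900 = +0.0006753
Flow direction (−∇h) has components (+0.0006364 E, -0.0006753 N).
Azimuth = atan2(E, N) = atan2(+0.0006364, -0.0006753) = 136.7° ≈ 137°.

137°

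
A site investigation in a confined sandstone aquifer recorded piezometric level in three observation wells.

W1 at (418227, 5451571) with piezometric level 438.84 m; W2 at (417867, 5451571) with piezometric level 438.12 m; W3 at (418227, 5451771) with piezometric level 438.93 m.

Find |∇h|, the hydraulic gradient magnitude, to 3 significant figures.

∂h/∂x = (438.12 − 438.84) / (417867 − 418227) = +0.002000
∂h/∂y = (438.93 − 438.84) / (5451771 − 5451571) = +0.0004500
|∇h| = √(0.002000² + 0.0004500²) = 0.00205

0.00205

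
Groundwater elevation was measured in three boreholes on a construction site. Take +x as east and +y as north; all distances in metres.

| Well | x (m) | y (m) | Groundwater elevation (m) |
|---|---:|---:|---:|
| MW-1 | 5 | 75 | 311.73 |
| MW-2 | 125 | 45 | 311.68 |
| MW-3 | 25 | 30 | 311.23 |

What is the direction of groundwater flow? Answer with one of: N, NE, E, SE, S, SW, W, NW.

S

Differences from MW-1: to MW-2 (Δx, Δy, Δh) = (120, -30, -0.05); to MW-3 = (20, -45, -0.50).
Solve a·Δx + b·Δy = Δh: det = 120·(-45) − 20·(-30) = -4800.
∂h/∂x = [(-0.05)·(-45) − (-0.50)·(-30)] / -4800 = +0.002656
∂h/∂y = [120·(-0.50) − 20·(-0.05)] / -4800 = +0.01229
Flow = −∇h = (-0.002656 east, -0.01229 north), which points south.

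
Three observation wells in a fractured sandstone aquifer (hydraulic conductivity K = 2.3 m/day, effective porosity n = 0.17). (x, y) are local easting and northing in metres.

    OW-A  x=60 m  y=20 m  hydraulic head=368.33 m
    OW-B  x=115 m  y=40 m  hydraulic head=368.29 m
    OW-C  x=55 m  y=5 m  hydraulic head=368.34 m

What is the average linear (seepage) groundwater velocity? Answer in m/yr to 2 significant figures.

Three-point gradient (reference OW-A): Δ to OW-B = (55, 20, -0.04), Δ to OW-C = (-5, -15, +0.01).
∂h/∂x = -0.0005517, ∂h/∂y = -0.0004828 (det = -725).
|∇h| = √(-0.0005517² + -0.0004828²) = 0.0007331
Seepage velocity v = K·i/n = 2.3 × 0.0007331 / 0.17 = 0.009918 m/day = 3.623 m/yr.

3.6 m/yr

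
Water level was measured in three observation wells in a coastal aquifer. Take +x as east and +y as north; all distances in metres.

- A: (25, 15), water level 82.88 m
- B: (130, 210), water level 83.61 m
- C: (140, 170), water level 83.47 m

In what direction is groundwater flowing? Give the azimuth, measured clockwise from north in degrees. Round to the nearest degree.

With h = a·x + b·y + c and A as origin, the differences give:
  105·a + 195·b = +0.73
  115·a + 155·b = +0.59
Eliminate b (×155 and ×195, subtract): -6150·a = -1.900 → a = ∂h/∂x = +0.0003089
Back-substitute: b = ∂h/∂y = +0.003577.
Flow direction (−∇h) has components (-0.0003089 E, -0.003577 N).
Azimuth = atan2(E, N) = atan2(-0.0003089, -0.003577) = 184.9° ≈ 185°.

185°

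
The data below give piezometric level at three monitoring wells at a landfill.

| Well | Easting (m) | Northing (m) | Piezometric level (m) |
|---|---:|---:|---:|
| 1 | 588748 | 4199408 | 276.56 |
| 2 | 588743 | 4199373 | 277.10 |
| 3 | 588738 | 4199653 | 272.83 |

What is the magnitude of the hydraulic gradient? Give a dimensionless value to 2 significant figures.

0.015

Differences from 1: to 2 (Δx, Δy, Δh) = (-5, -35, +0.54); to 3 = (-10, 245, -3.73).
Solve a·Δx + b·Δy = Δh: det = (-5)·245 − (-10)·(-35) = -1575.
∂h/∂x = [(+0.54)·245 − (-3.73)·(-35)] / -1575 = -0.001111
∂h/∂y = [(-5)·(-3.73) − (-10)·(+0.54)] / -1575 = -0.01527
|∇h| = √(-0.001111² + -0.01527²) = 0.01531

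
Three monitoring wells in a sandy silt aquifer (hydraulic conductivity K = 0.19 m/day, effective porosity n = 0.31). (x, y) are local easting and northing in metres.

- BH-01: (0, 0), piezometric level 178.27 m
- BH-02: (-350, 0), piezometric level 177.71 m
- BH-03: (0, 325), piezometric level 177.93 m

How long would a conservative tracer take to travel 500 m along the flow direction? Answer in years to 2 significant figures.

1200 years

∂h/∂x = (177.71 − 178.27) / (-350 − 0) = +0.001600
∂h/∂y = (177.93 − 178.27) / (325 − 0) = -0.001046
|∇h| = √(0.001600² + -0.001046²) = 0.001912
Seepage velocity v = K·i/n = 0.19 × 0.001912 / 0.31 = 0.001172 m/day.
t = 500 / 0.001172 = 4.266e+05 days = 1.17e+03 years.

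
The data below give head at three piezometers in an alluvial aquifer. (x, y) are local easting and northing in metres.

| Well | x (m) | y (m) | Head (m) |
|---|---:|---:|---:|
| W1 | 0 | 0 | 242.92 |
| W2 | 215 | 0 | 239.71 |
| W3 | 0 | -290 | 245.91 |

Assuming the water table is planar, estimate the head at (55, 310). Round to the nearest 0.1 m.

∂h/∂x = (239.71 − 242.92) / (215 − 0) = -0.01493
∂h/∂y = (245.91 − 242.92) / (-290 − 0) = -0.01031
h(55, 310) = 242.92 + (-0.01493)·(55) + (-0.01031)·(310) = 242.92 -0.821 -3.196 = 238.903 m.

238.9 m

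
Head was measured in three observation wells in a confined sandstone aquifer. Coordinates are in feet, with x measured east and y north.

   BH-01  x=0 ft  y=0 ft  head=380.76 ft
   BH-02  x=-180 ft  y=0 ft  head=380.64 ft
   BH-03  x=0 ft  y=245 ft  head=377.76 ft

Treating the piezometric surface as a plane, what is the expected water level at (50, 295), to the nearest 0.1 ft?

∂h/∂x = (380.64 − 380.76) / (-180 − 0) = +0.0006667
∂h/∂y = (377.76 − 380.76) / (245 − 0) = -0.01224
h(50, 295) = 380.76 + (+0.0006667)·(50) + (-0.01224)·(295) = 380.76 +0.033 -3.612 = 377.181 ft.

377.2 ft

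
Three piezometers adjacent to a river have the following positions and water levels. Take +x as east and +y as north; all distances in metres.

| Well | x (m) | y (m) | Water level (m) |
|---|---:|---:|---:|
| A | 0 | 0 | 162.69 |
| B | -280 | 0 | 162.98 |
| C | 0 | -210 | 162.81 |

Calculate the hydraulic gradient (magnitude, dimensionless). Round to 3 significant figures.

0.00118

∂h/∂x = (162.98 − 162.69) / (-280 − 0) = -0.001036
∂h/∂y = (162.81 − 162.69) / (-210 − 0) = -0.0005714
|∇h| = √(-0.001036² + -0.0005714²) = 0.001183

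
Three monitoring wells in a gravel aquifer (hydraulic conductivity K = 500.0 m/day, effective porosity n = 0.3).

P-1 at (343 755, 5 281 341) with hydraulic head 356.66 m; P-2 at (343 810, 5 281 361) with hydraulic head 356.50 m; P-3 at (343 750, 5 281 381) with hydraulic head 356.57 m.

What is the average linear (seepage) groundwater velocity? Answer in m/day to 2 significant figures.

Differences from P-1: to P-2 (Δx, Δy, Δh) = (55, 20, -0.16); to P-3 = (-5, 40, -0.09).
Solve a·Δx + b·Δy = Δh: det = 55·40 − (-5)·20 = 2300.
∂h/∂x = [(-0.16)·40 − (-0.09)·20] / 2300 = -0.002000
∂h/∂y = [55·(-0.09) − (-5)·(-0.16)] / 2300 = -0.002500
|∇h| = √(-0.002000² + -0.002500²) = 0.003202
Seepage velocity v = K·i/n = 500.0 × 0.003202 / 0.3 = 5.337 m/day.

5.3 m/day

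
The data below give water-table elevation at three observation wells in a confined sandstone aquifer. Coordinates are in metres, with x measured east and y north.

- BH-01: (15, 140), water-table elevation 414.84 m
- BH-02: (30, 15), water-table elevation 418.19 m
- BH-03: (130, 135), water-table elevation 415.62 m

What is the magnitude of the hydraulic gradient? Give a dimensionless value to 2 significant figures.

Taking BH-01 as reference: BH-02−BH-01 = (15, -125, +3.35); BH-03−BH-01 = (115, -5, +0.78).
Determinant of the coordinate differences = 15·(-5) − 115·(-125) = 14300.
∂h/∂x = [(+3.35)·(-5) − (+0.78)·(-125)] / 14300 = +0.005647
∂h/∂y = [15·(+0.78) − 115·(+3.35)] / 14300 = -0.02612
|∇h| = √(0.005647² + -0.02612²) = 0.02672

0.027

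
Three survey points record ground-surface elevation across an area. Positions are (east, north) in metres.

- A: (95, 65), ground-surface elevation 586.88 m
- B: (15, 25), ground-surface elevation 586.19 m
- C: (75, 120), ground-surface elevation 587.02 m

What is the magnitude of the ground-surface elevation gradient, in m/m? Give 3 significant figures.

0.00786 m/m

Differences from A: to B (Δx, Δy, Δh) = (-80, -40, -0.69); to C = (-20, 55, +0.14).
Solve a·Δx + b·Δy = Δz: det = (-80)·55 − (-20)·(-40) = -5200.
∂z/∂x = [(-0.69)·55 − (+0.14)·(-40)] / -5200 = +0.006221
∂z/∂y = [(-80)·(+0.14) − (-20)·(-0.69)] / -5200 = +0.004808
|∇f| = √(0.006221² + 0.004808²) = 0.007862 m/m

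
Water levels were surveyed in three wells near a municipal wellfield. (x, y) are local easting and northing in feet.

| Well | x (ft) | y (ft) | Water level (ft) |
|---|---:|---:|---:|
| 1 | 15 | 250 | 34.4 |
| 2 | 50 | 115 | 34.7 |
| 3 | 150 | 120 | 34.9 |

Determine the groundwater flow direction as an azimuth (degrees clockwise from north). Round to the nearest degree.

Differences from 1: to 2 (Δx, Δy, Δh) = (35, -135, +0.3); to 3 = (135, -130, +0.5).
Solve a·Δx + b·Δy = Δh: det = 35·(-130) − 135·(-135) = 13675.
∂h/∂x = [(+0.3)·(-130) − (+0.5)·(-135)] / 13675 = +0.002084
∂h/∂y = [35·(+0.5) − 135·(+0.3)] / 13675 = -0.001682
Flow direction (−∇h) has components (-0.002084 E, +0.001682 N).
Azimuth = atan2(E, N) = atan2(-0.002084, +0.001682) = 308.9° ≈ 309°.

309°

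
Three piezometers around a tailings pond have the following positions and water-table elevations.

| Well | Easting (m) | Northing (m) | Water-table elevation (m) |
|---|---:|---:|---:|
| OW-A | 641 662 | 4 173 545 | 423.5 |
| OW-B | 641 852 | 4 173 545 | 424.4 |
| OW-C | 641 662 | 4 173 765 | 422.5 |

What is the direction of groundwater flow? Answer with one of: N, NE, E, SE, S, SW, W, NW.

NW

∂h/∂x = (424.4 − 423.5) / (641852 − 641662) = +0.004737
∂h/∂y = (422.5 − 423.5) / (4173765 − 4173545) = -0.004545
Flow = −∇h = (-0.004737 east, +0.004545 north), which points northwest.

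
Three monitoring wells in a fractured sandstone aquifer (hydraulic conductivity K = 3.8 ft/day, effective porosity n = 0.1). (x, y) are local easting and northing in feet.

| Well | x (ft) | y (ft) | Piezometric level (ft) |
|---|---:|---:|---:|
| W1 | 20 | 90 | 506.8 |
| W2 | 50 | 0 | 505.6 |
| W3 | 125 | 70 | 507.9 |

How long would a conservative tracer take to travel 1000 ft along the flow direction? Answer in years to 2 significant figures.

Taking W1 as reference: W2−W1 = (30, -90, -1.2); W3−W1 = (105, -20, +1.1).
Determinant of the coordinate differences = 30·(-20) − 105·(-90) = 8850.
∂h/∂x = [(-1.2)·(-20) − (+1.1)·(-90)] / 8850 = +0.01390
∂h/∂y = [30·(+1.1) − 105·(-1.2)] / 8850 = +0.01797
|∇h| = √(0.01390² + 0.01797²) = 0.02272
Seepage velocity v = K·i/n = 3.8 × 0.02272 / 0.1 = 0.8634 ft/day.
t = 1000 / 0.8634 = 1158 days = 3.17 years.

3.2 years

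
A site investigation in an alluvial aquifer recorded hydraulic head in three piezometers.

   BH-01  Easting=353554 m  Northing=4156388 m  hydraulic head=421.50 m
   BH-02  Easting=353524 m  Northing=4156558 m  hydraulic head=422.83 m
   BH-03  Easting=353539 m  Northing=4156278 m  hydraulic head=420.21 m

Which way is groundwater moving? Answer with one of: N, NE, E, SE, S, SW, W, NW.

Differences from BH-01: to BH-02 (Δx, Δy, Δh) = (-30, 170, +1.33); to BH-03 = (-15, -110, -1.29).
Solve a·Δx + b·Δy = Δh: det = (-30)·(-110) − (-15)·170 = 5850.
∂h/∂x = [(+1.33)·(-110) − (-1.29)·170] / 5850 = +0.01248
∂h/∂y = [(-30)·(-1.29) − (-15)·(+1.33)] / 5850 = +0.01003
Flow = −∇h = (-0.01248 east, -0.01003 north), which points southwest.

SW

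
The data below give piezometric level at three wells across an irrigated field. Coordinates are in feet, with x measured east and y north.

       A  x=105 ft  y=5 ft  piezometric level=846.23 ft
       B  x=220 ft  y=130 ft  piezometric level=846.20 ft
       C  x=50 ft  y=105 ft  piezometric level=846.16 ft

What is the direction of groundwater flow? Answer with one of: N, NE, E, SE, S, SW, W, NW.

Differences from A: to B (Δx, Δy, Δh) = (115, 125, -0.03); to C = (-55, 100, -0.07).
Solve a·Δx + b·Δy = Δh: det = 115·100 − (-55)·125 = 18375.
∂h/∂x = [(-0.03)·100 − (-0.07)·125] / 18375 = +0.0003129
∂h/∂y = [115·(-0.07) − (-55)·(-0.03)] / 18375 = -0.0005279
Flow = −∇h = (-0.0003129 east, +0.0005279 north), which points northwest.

NW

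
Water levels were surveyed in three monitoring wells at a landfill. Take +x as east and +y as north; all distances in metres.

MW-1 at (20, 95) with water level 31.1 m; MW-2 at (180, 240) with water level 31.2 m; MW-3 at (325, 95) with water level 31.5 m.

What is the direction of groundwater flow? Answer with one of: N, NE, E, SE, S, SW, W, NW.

Differences from MW-1: to MW-2 (Δx, Δy, Δh) = (160, 145, +0.1); to MW-3 = (305, 0, +0.4).
Solve a·Δx + b·Δy = Δh: det = 160·0 − 305·145 = -44225.
∂h/∂x = [(+0.1)·0 − (+0.4)·145] / -44225 = +0.001311
∂h/∂y = [160·(+0.4) − 305·(+0.1)] / -44225 = -0.0007575
Flow = −∇h = (-0.001311 east, +0.0007575 north), which points northwest.

NW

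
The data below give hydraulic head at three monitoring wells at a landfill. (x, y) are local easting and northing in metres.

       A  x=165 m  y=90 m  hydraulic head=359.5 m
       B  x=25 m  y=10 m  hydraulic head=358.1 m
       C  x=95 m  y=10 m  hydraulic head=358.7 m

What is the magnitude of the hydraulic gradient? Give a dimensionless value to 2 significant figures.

0.0089

Differences from A: to B (Δx, Δy, Δh) = (-140, -80, -1.4); to C = (-70, -80, -0.8).
Determinant of the coordinate differences = (-140)·(-80) − (-70)·(-80) = 5600.
∂h/∂x = [(-1.4)·(-80) − (-0.8)·(-80)] / 5600 = +0.008571
∂h/∂y = [(-140)·(-0.8) − (-70)·(-1.4)] / 5600 = +0.002500
|∇h| = √(0.008571² + 0.002500²) = 0.008928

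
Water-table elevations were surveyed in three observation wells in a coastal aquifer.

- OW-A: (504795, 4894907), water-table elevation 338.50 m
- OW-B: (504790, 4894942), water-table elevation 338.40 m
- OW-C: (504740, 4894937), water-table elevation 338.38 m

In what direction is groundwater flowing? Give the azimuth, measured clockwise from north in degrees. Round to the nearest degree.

346°

With h = a·x + b·y + c and OW-A as origin, the differences give:
  (-5)·a + 35·b = -0.10
  (-55)·a + 30·b = -0.12
Eliminate b (×30 and ×35, subtract): 1775·a = 1.200 → a = ∂h/∂x = +0.0006761
Back-substitute: b = ∂h/∂y = -0.002761.
Flow direction (−∇h) has components (-0.0006761 E, +0.002761 N).
Azimuth = atan2(E, N) = atan2(-0.0006761, +0.002761) = 346.2° ≈ 346°.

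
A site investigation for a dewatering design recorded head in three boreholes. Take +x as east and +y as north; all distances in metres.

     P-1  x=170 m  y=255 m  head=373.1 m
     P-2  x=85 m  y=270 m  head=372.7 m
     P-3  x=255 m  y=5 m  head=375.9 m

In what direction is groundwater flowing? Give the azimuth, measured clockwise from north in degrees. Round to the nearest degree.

Three-point gradient (reference P-1): Δ to P-2 = (-85, 15, -0.4), Δ to P-3 = (85, -250, +2.8).
∂h/∂x = +0.002904, ∂h/∂y = -0.01021 (det = 19975).
Flow direction (−∇h) has components (-0.002904 E, +0.01021 N).
Azimuth = atan2(E, N) = atan2(-0.002904, +0.01021) = 344.1° ≈ 344°.

344°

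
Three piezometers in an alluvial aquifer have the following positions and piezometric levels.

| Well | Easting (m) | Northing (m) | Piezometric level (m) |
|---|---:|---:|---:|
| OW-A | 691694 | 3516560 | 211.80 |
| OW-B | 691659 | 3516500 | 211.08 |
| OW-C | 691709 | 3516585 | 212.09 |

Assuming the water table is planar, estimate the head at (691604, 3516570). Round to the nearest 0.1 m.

Differences from OW-A: to OW-B (Δx, Δy, Δh) = (-35, -60, -0.72); to OW-C = (15, 25, +0.29).
Determinant of the coordinate differences = (-35)·25 − 15·(-60) = 25.
∂h/∂x = [(-0.72)·25 − (+0.29)·(-60)] / 25 = -0.02400
∂h/∂y = [(-35)·(+0.29) − 15·(-0.72)] / 25 = +0.02600
h(691604, 3516570) = 211.80 + (-0.02400)·(-90) + (+0.02600)·(10) = 211.80 +2.160 +0.260 = 214.220 m.

214.2 m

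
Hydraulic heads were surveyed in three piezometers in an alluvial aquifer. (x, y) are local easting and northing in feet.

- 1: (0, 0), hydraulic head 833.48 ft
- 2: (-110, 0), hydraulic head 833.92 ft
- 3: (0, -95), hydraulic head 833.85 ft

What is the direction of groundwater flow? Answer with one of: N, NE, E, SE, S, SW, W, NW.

∂h/∂x = (833.92 − 833.48) / (-110 − 0) = -0.004000
∂h/∂y = (833.85 − 833.48) / (-95 − 0) = -0.003895
Flow = −∇h = (+0.004000 east, +0.003895 north), which points northeast.

NE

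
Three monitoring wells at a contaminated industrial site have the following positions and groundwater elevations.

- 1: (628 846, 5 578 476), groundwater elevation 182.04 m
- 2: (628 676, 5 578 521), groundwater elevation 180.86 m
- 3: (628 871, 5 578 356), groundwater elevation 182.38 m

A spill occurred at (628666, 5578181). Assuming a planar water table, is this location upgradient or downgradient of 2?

Differences from 1: to 2 (Δx, Δy, Δh) = (-170, 45, -1.18); to 3 = (25, -120, +0.34).
Determinant of the coordinate differences = (-170)·(-120) − 25·45 = 19275.
∂h/∂x = [(-1.18)·(-120) − (+0.34)·45] / 19275 = +0.006553
∂h/∂y = [(-170)·(+0.34) − 25·(-1.18)] / 19275 = -0.001468
Head at (628666, 5578181) = 182.04 + (+0.006553)·(-180) + (-0.001468)·(-295) = 181.29 m.
That is higher than the 180.86 m at 2, so the point is upgradient.

upgradient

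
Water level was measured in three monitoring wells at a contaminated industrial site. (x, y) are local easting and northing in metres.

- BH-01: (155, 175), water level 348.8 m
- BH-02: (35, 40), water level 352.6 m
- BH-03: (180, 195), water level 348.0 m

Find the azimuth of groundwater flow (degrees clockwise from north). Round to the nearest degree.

Taking BH-01 as reference: BH-02−BH-01 = (-120, -135, +3.8); BH-03−BH-01 = (25, 20, -0.8).
Solve a·Δx + b·Δy = Δh: det = (-120)·20 − 25·(-135) = 975.
∂h/∂x = [(+3.8)·20 − (-0.8)·(-135)] / 975 = -0.03282
∂h/∂y = [(-120)·(-0.8) − 25·(+3.8)] / 975 = +0.001026
Flow direction (−∇h) has components (+0.03282 E, -0.001026 N).
Azimuth = atan2(E, N) = atan2(+0.03282, -0.001026) = 91.8° ≈ 092°.

092°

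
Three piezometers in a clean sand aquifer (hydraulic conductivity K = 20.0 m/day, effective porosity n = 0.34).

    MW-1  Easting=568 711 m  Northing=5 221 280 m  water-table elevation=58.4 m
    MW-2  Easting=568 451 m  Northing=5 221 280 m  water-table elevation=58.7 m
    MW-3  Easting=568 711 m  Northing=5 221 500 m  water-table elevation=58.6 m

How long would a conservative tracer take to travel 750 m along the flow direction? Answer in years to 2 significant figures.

24 years

∂h/∂x = (58.7 − 58.4) / (568451 − 568711) = -0.001154
∂h/∂y = (58.6 − 58.4) / (5221500 − 5221280) = +0.0009091
|∇h| = √(-0.001154² + 0.0009091²) = 0.001469
Seepage velocity v = K·i/n = 20.0 × 0.001469 / 0.34 = 0.08641 m/day.
t = 750 / 0.08641 = 8680 days = 23.8 years.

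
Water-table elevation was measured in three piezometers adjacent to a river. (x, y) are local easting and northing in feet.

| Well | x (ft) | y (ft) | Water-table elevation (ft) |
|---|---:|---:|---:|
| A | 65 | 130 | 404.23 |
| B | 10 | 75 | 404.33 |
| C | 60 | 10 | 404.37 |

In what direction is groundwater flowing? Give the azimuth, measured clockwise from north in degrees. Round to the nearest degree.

With h = a·x + b·y + c and A as origin, the differences give:
  (-55)·a + (-55)·b = +0.10
  (-5)·a + (-120)·b = +0.14
Eliminate b (×(-120) and ×(-55), subtract): 6325·a = -4.300 → a = ∂h/∂x = -0.0006798
Back-substitute: b = ∂h/∂y = -0.001138.
Flow direction (−∇h) has components (+0.0006798 E, +0.001138 N).
Azimuth = atan2(E, N) = atan2(+0.0006798, +0.001138) = 30.8° ≈ 031°.

031°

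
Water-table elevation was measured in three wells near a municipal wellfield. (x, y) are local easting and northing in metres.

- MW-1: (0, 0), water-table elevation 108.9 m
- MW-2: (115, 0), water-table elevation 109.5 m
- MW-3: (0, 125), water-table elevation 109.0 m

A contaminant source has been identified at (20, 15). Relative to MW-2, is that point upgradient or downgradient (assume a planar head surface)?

∂h/∂x = (109.5 − 108.9) / (115 − 0) = +0.005217
∂h/∂y = (109.0 − 108.9) / (125 − 0) = +0.0008000
Head at (20, 15) = 108.9 + (+0.005217)·(20) + (+0.0008000)·(15) = 109.02 m.
That is lower than the 109.5 m at MW-2, so the point is downgradient.

downgradient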